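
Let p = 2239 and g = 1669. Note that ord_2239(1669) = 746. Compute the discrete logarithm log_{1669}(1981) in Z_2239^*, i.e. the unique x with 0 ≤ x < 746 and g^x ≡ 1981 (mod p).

Baby-step giant-step with m = ceil(sqrt(746)) = 28.
Baby table (1669^j mod 2239 for j=0..27):
  0:1  1:1669  2:245  3:1407  4:1811  5:2148  6:373  7:95
  8:1825  9:885  10:1564  11:1881  12:311  13:1850  14:69  15:972
  16:1232  17:806  18:1814  19:438  20:1108  21:2077  22:541  23:612
  24:444  25:2166  26:1308  27:27
Giant step factor: 1669^(-28) ≡ 269 (mod 2239).
Scan 1981·269^i mod 2239 for i = 0, 1, …:
  i=0: 1981   i=1: 7   i=2: 1883   i=3: 513
  i=4: 1418   i=5: 812   i=6: 1245   i=7: 1294
  i=8: 1041   i=9: 154     …   i=23: 1615
  i=24: 69
Match at i=24, j=14: x = 24·28 + 14 = 686.

686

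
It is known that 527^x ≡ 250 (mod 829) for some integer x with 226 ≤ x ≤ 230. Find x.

227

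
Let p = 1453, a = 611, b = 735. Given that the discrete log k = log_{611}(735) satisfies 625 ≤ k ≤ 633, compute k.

633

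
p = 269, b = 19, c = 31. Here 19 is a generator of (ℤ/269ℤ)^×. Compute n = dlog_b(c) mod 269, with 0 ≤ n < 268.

161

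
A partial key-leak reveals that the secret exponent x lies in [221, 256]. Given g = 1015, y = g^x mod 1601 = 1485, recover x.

Compute 1015^221 mod 1601 = 1334, then multiply by 1015 repeatedly:
  1015^221=1334  1015^222=1165  1015^223=937  1015^224=61  1015^225=1077
  1015^226=1273  1015^227=88  1015^228=1265  1015^229=1574  1015^230=1413
  1015^231=1300  1015^232=276  1015^233=1566  1015^234=1298  1015^235=1448
  1015^236=2  1015^237=429  1015^238=1564  1015^239=869  1015^240=1485
Found 1485 at exponent 240.

240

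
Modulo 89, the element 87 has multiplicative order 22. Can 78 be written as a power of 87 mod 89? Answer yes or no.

78 ∈ ⟨87⟩ iff 78^22 ≡ 1 (mod 89), since |⟨87⟩| = 22.
78^22 mod 89 = 1.
Since 1 = 1, 78 lies in the subgroup.

yes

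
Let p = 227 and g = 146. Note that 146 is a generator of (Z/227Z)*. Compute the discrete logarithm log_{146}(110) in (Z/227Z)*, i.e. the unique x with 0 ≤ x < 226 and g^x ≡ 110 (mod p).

182

Baby-step giant-step with m = ceil(sqrt(226)) = 16.
Baby table (146^j mod 227 for j=0..15):
  0:1  1:146  2:205  3:193  4:30  5:67  6:21  7:115
  8:219  9:194  10:176  11:45  12:214  13:145  14:59  15:215
Giant step factor: 146^(-16) ≡ 188 (mod 227).
Scan 110·188^i mod 227 for i = 0, 1, …:
  i=0: 110   i=1: 23   i=2: 11   i=3: 25
  i=4: 160   i=5: 116   i=6: 16   i=7: 57
  i=8: 47   i=9: 210   i=10: 209   i=11: 21
Match at i=11, j=6: x = 11·16 + 6 = 182.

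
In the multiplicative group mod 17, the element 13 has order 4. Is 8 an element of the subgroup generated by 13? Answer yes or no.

no

⟨13⟩ has order 4; its elements mod 17 are {1, 4, 13, 16}.
8 is not in this set.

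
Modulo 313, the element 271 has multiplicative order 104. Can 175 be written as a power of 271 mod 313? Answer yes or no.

yes

175 ∈ ⟨271⟩ iff 175^104 ≡ 1 (mod 313), since |⟨271⟩| = 104.
175^104 mod 313 = 1.
Since 1 = 1, 175 lies in the subgroup.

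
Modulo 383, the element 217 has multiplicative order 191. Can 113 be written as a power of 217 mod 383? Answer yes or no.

113 ∈ ⟨217⟩ iff 113^191 ≡ 1 (mod 383), since |⟨217⟩| = 191.
113^191 mod 383 = 1.
Since 1 = 1, 113 lies in the subgroup.

yes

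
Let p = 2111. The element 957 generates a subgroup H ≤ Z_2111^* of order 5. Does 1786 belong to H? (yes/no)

⟨957⟩ has order 5; its elements mod 2111 are {1, 75, 957, 1403, 1786}.
1786 is in this set.

yes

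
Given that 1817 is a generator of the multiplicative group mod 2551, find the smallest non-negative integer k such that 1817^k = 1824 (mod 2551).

560

Baby-step giant-step with m = ceil(sqrt(2550)) = 51.
Baby table (1817^j mod 2551 for j=0..50):
  0:1  1:1817  2:495  3:1463  4:129  5:2252  6:80  7:2504
  8:1335  9:2245  10:116  11:1590  12:1298  13:1342  14:2209  15:1030
  16:1627  17:2201  18:1800  19:218  20:701  21:768  22:59  23:61
  24:1144  25:2134  26:2509  27:216  28:2169  29:2329  30:2235  31:2354
  32:1742  33:1974  34:52  35:97  36:230  37:2097  38:1606  39:2309
  40:1609  41:107  42:543  43:1945  44:930  45:1048  46:1170  47:907
  48:73  49:2540  50:421
Giant step factor: 1817^(-51) ≡ 2432 (mod 2551).
Scan 1824·2432^i mod 2551 for i = 0, 1, …:
  i=0: 1824   i=1: 2330   i=2: 789   i=3: 496
  i=4: 2200   i=5: 953   i=6: 1388   i=7: 643
  i=8: 13   i=9: 1004   i=10: 421
Match at i=10, j=50: k = 10·51 + 50 = 560.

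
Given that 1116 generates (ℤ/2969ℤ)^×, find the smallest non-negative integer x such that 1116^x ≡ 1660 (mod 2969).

2470

Baby-step giant-step with m = ceil(sqrt(2968)) = 55.
Baby table (1116^j mod 2969 for j=0..54):
  0:1  1:1116  2:1445  3:453  4:818  5:1405  6:348  7:2398
  8:1099  9:287  10:2609  11:2024  12:2344  13:215  14:2420  15:1899
  16:2387  17:699  18:2206  19:595  20:1933  21:1734  22:2325  23:2763
  24:1686  25:2199  26:1690  27:725  28:1532  29:2537  30:1835  31:2219
  32:258  33:2904  34:1685  35:1083  36:245  37:272  38:714  39:1132
  40:1487  41:2790  42:2128  43:2617  44:2045  45:2028  46:870  47:57
  48:1263  49:2202  50:2069  51:2091  52:2891  53:2022  54:112
Giant step factor: 1116^(-55) ≡ 2252 (mod 2969).
Scan 1660·2252^i mod 2969 for i = 0, 1, …:
  i=0: 1660   i=1: 349   i=2: 2132   i=3: 391
  i=4: 1708   i=5: 1561   i=6: 76   i=7: 1919
  i=8: 1693   i=9: 440     …   i=43: 2610
  i=44: 2069
Match at i=44, j=50: x = 44·55 + 50 = 2470.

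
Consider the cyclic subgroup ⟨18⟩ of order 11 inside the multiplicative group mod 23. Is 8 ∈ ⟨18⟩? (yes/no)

yes

⟨18⟩ has order 11; its elements mod 23 are {1, 2, 3, 4, 6, 8, 9, 12, 13, 16, 18}.
8 is in this set.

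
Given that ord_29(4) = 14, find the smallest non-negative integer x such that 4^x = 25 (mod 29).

8

Successive powers of 4 modulo 29:
  4^0=1  4^1=4  4^2=16  4^3=6  4^4=24  4^5=9
  4^6=7  4^7=28  4^8=25
So 4^8 ≡ 25 (mod 29), giving x = 8.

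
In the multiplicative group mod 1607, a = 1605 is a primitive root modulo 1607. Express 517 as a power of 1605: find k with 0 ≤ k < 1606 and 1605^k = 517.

Baby-step giant-step with m = ceil(sqrt(1606)) = 41.
Baby table (1605^j mod 1607 for j=0..40):
  0:1  1:1605  2:4  3:1599  4:16  5:1575  6:64  7:1479
  8:256  9:1095  10:1024  11:1166  12:882  13:1450  14:314  15:979
  16:1256  17:702  18:203  19:1201  20:812  21:1590  22:34  23:1539
  24:136  25:1335  26:544  27:519  28:569  29:469  30:669  31:269
  32:1069  33:1076  34:1062  35:1090  36:1034  37:1146  38:922  39:1370
  40:474
Giant step factor: 1605^(-41) ≡ 873 (mod 1607).
Scan 517·873^i mod 1607 for i = 0, 1, …:
  i=0: 517   i=1: 1381   i=2: 363   i=3: 320
  i=4: 1349   i=5: 1353   i=6: 24   i=7: 61
  i=8: 222   i=9: 966     …   i=19: 396
  i=20: 203
Match at i=20, j=18: k = 20·41 + 18 = 838.

838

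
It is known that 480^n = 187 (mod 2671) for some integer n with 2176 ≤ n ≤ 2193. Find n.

2179

Compute 480^2176 mod 2671 = 679, then multiply by 480 repeatedly:
  480^2176=679  480^2177=58  480^2178=1130  480^2179=187
Found 187 at exponent 2179.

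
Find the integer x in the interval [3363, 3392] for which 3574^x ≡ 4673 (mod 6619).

3390

Compute 3574^3363 mod 6619 = 1195, then multiply by 3574 repeatedly:
  3574^3363=1195  3574^3364=1675  3574^3365=2874  3574^3366=5607  3574^3367=3705
  3574^3368=3670  3574^3369=4341  3574^3370=6417  3574^3371=6142  3574^3372=2904
  3574^3373=304  3574^3374=980  3574^3375=1069  3574^3376=1443  3574^3377=1081
  3574^3378=4617  3574^3379=6610  3574^3380=929  3574^3381=4127  3574^3382=2766
  3574^3383=3517  3574^3384=277  3574^3385=3767  3574^3386=212  3574^3387=3122
  3574^3388=5013  3574^3389=5448  3574^3390=4673
Found 4673 at exponent 3390.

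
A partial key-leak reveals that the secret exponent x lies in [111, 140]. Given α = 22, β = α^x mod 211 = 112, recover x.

Compute 22^111 mod 211 = 102, then multiply by 22 repeatedly:
  22^111=102  22^112=134  22^113=205  22^114=79  22^115=50
  22^116=45  22^117=146  22^118=47  22^119=190  22^120=171
  22^121=175  22^122=52  22^123=89  22^124=59  22^125=32
  22^126=71  22^127=85  22^128=182  22^129=206  22^130=101
  22^131=112
Found 112 at exponent 131.

131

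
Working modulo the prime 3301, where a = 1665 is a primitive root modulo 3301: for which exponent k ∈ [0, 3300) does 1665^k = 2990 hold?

881

Baby-step giant-step with m = ceil(sqrt(3300)) = 58.
Baby table (1665^j mod 3301 for j=0..57):
  0:1  1:1665  2:2686  3:2636  4:1911  5:2952  6:3192  7:70
  8:1015  9:3164  10:2965  11:1730  12:1978  13:2273  14:1599  15:1729
  16:313  17:2888  18:2264  19:3119  20:662  21:2997  22:2194  23:2104
  24:799  25:32  26:464  27:126  28:1827  29:1734  30:2036  31:3114
  32:2240  33:2771  34:2218  35:2452  36:2544  37:577  38:114  39:1653
  40:2512  41:113  42:3289  43:3127  44:778  45:1378  46:175  47:887
  48:1308  49:2461  50:1024  51:1644  52:731  53:2347  54:2672  55:2433
  56:618  57:2359
Giant step factor: 1665^(-58) ≡ 370 (mod 3301).
Scan 2990·370^i mod 3301 for i = 0, 1, …:
  i=0: 2990   i=1: 465   i=2: 398   i=3: 2016
  i=4: 3195   i=5: 392   i=6: 3097   i=7: 443
  i=8: 2161   i=9: 728     …   i=14: 1789
  i=15: 1730
Match at i=15, j=11: k = 15·58 + 11 = 881.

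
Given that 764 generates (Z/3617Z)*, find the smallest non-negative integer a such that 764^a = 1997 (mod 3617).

3349

Baby-step giant-step with m = ceil(sqrt(3616)) = 61.
Baby table (764^j mod 3617 for j=0..60):
  0:1  1:764  2:1359  3:197  4:2211  5:65  6:2639  7:1527
  8:1954  9:2652  10:608  11:1536  12:1596  13:415  14:2381  15:3350
  16:2181  17:2464  18:1656  19:2851  20:730  21:702  22:1012  23:2747
  24:848  25:429  26:2226  27:674  28:1322  29:865  30:2566  31:10
  32:406  33:2739  34:1970  35:408  36:650  37:1071  38:802  39:1455
  40:1201  41:2463  42:892  43:1492  44:533  45:2108  46:947  47:108
  48:2938  49:2092  50:3191  51:66  52:3403  53:2886  54:2151  55:1246
  56:673  57:558  58:3123  59:2369  60:1416
Giant step factor: 764^(-61) ≡ 297 (mod 3617).
Scan 1997·297^i mod 3617 for i = 0, 1, …:
  i=0: 1997   i=1: 3538   i=2: 1856   i=3: 1448
  i=4: 3250   i=5: 3128   i=6: 3064   i=7: 2141
  i=8: 2902   i=9: 1048     …   i=53: 1697
  i=54: 1246
Match at i=54, j=55: a = 54·61 + 55 = 3349.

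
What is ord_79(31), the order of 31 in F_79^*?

The order of 31 must divide p − 1 = 78 = 2 · 3 · 13.
Divisors: 1, 2, 3, 6, 13, 26, 39, 78.
Check each in increasing order: 31^1 ≡ 31;  31^2 ≡ 13;  31^3 ≡ 8;  31^6 ≡ 64;  31^13 ≡ 23;  31^26 ≡ 55;  31^39 ≡ 1.
Smallest exponent giving 1 is 39.

39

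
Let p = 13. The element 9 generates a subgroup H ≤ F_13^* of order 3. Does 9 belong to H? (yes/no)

⟨9⟩ has order 3; its elements mod 13 are {1, 3, 9}.
9 is in this set.

yes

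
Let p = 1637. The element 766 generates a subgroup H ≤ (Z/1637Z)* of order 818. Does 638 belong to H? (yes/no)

no

638 ∈ ⟨766⟩ iff 638^818 ≡ 1 (mod 1637), since |⟨766⟩| = 818.
638^818 mod 1637 = 1636.
Since 1636 ≠ 1, 638 does not lie in the subgroup.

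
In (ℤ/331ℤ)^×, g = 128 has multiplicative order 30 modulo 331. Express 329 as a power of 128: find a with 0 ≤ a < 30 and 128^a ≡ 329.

Successive powers of 128 modulo 331:
  128^0=1  128^1=128  128^2=165  128^3=267  128^4=83  128^5=32
  128^6=124  128^7=315  128^8=269  128^9=8  128^10=31  128^11=327
  128^12=150  128^13=2  128^14=256  128^15=330  128^16=203  128^17=166
  128^18=64  128^19=248  128^20=299  128^21=207  128^22=16  128^23=62
  128^24=323  128^25=300  128^26=4  128^27=181  128^28=329
So 128^28 ≡ 329 (mod 331), giving a = 28.

28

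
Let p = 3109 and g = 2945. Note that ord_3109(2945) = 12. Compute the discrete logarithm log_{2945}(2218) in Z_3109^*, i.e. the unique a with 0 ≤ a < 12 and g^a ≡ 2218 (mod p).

11

Successive powers of 2945 modulo 3109:
  2945^0=1  2945^1=2945  2945^2=2024  2945^3=727  2945^4=2023  2945^5=891
  2945^6=3108  2945^7=164  2945^8=1085  2945^9=2382  2945^10=1086  2945^11=2218
So 2945^11 ≡ 2218 (mod 3109), giving a = 11.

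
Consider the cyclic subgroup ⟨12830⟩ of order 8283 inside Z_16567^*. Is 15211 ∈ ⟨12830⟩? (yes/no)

15211 ∈ ⟨12830⟩ iff 15211^8283 ≡ 1 (mod 16567), since |⟨12830⟩| = 8283.
15211^8283 mod 16567 = 1.
Since 1 = 1, 15211 lies in the subgroup.

yes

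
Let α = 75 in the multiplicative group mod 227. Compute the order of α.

113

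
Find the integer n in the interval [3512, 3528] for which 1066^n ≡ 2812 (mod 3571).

3525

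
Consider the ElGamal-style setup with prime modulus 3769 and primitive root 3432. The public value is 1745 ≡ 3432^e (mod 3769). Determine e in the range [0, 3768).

Baby-step giant-step with m = ceil(sqrt(3768)) = 62.
Baby table (3432^j mod 3769 for j=0..61):
  0:1  1:3432  2:499  3:1442  4:247  5:3448  6:2645  7:1888
  8:705  9:3631  10:1278  11:2749  12:761  13:3604  14:2839  15:583
  16:3286  17:704  18:199  19:779  20:1307  21:514  22:156  23:194
  24:2464  25:2581  26:842  27:2690  28:1799  29:546  30:679  31:1086
  32:3380  33:2947  34:1877  35:643  36:1911  37:492  38:32  39:523
  40:892  41:916  42:366  43:1035  44:1722  45:112  46:3715  47:3122
  48:3206  49:1281  50:1738  51:2258  52:392  53:3580  54:3389  55:3683
  56:2599  57:2314  58:365  59:1372  60:1223  61:2439
Giant step factor: 3432^(-62) ≡ 3481 (mod 3769).
Scan 1745·3481^i mod 3769 for i = 0, 1, …:
  i=0: 1745   i=1: 2486   i=2: 142   i=3: 563
  i=4: 3692   i=5: 3331   i=6: 1767   i=7: 3688
  i=8: 714   i=9: 1663     …   i=33: 3529
  i=34: 1278
Match at i=34, j=10: e = 34·62 + 10 = 2118.

2118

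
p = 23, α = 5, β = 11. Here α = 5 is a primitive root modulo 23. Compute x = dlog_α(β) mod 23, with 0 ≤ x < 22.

9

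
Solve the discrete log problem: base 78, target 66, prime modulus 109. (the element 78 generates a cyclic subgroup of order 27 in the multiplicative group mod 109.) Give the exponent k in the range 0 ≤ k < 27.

Successive powers of 78 modulo 109:
  78^0=1  78^1=78  78^2=89  78^3=75  78^4=73  78^5=26
  78^6=66
So 78^6 ≡ 66 (mod 109), giving k = 6.

6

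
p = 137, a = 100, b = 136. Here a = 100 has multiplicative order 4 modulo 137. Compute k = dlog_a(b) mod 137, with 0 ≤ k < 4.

2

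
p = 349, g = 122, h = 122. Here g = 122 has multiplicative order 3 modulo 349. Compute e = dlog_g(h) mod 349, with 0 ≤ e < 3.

Successive powers of 122 modulo 349:
  122^0=1  122^1=122
So 122^1 ≡ 122 (mod 349), giving e = 1.

1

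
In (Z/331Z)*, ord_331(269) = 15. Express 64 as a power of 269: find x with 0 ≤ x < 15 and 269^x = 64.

6

Successive powers of 269 modulo 331:
  269^0=1  269^1=269  269^2=203  269^3=323  269^4=165  269^5=31
  269^6=64
So 269^6 ≡ 64 (mod 331), giving x = 6.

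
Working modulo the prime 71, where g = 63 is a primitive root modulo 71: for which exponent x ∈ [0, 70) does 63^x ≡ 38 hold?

44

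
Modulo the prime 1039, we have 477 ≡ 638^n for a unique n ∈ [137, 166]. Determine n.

Compute 638^137 mod 1039 = 609, then multiply by 638 repeatedly:
  638^137=609  638^138=995  638^139=1020  638^140=346  638^141=480
  638^142=774  638^143=287  638^144=242  638^145=624  638^146=175
  638^147=477
Found 477 at exponent 147.

147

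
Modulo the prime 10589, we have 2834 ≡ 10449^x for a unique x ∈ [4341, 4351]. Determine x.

4348

Compute 10449^4341 mod 10589 = 2923, then multiply by 10449 repeatedly:
  10449^4341=2923  10449^4342=3751  10449^4343=4310  10449^4344=173  10449^4345=7547
  10449^4346=2320  10449^4347=3459  10449^4348=2834
Found 2834 at exponent 4348.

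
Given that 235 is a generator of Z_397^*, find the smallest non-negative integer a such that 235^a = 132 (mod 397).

20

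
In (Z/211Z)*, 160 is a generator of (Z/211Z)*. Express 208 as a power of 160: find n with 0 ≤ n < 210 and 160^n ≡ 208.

44

Baby-step giant-step with m = ceil(sqrt(210)) = 15.
Baby table (160^j mod 211 for j=0..14):
  0:1  1:160  2:69  3:68  4:119  5:50  6:193  7:74
  8:24  9:42  10:179  11:155  12:113  13:145  14:201
Giant step factor: 160^(-15) ≡ 12 (mod 211).
Scan 208·12^i mod 211 for i = 0, 1, …:
  i=0: 208   i=1: 175   i=2: 201
Match at i=2, j=14: n = 2·15 + 14 = 44.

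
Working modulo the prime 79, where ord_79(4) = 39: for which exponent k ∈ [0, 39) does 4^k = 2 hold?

20

Successive powers of 4 modulo 79:
  4^0=1  4^1=4  4^2=16  4^3=64  4^4=19  4^5=76
  4^6=67  4^7=31  4^8=45  4^9=22  4^10=9  4^11=36
  4^12=65  4^13=23  4^14=13  4^15=52  4^16=50  4^17=42
  4^18=10  4^19=40  4^20=2
So 4^20 ≡ 2 (mod 79), giving k = 20.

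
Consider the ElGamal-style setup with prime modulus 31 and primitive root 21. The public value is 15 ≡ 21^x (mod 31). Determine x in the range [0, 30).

Successive powers of 21 modulo 31:
  21^0=1  21^1=21  21^2=7  21^3=23  21^4=18  21^5=6
  21^6=2  21^7=11  21^8=14  21^9=15
So 21^9 ≡ 15 (mod 31), giving x = 9.

9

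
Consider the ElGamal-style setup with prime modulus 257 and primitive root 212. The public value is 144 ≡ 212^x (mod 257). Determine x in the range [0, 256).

Baby-step giant-step with m = ceil(sqrt(256)) = 16.
Baby table (212^j mod 257 for j=0..15):
  0:1  1:212  2:226  3:110  4:190  5:188  6:21  7:83
  8:120  9:254  10:135  11:93  12:184  13:201  14:207  15:194
Giant step factor: 212^(-16) ≡ 225 (mod 257).
Scan 144·225^i mod 257 for i = 0, 1, …:
  i=0: 144   i=1: 18   i=2: 195   i=3: 185
  i=4: 248   i=5: 31   i=6: 36   i=7: 133
  i=8: 113   i=9: 239   i=10: 62   i=11: 72
  i=12: 9   i=13: 226
Match at i=13, j=2: x = 13·16 + 2 = 210.

210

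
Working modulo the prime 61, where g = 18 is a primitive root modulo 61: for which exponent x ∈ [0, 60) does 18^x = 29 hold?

35

Baby-step giant-step with m = ceil(sqrt(60)) = 8.
Baby table (18^j mod 61 for j=0..7):
  0:1  1:18  2:19  3:37  4:56  5:32  6:27  7:59
Giant step factor: 18^(-8) ≡ 22 (mod 61).
Scan 29·22^i mod 61 for i = 0, 1, …:
  i=0: 29   i=1: 28   i=2: 6   i=3: 10
  i=4: 37
Match at i=4, j=3: x = 4·8 + 3 = 35.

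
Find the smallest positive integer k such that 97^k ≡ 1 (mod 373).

The order of 97 must divide p − 1 = 372 = 2^2 · 3 · 31.
Divisors: 1, 2, 3, 4, 6, 12, 31, 62, 93, 124, 186, 372.
Check each in increasing order: 97^1 ≡ 97;  97^2 ≡ 84;  97^3 ≡ 315;  97^4 ≡ 342;  97^6 ≡ 7;  97^12 ≡ 49;  97^31 ≡ 269;  97^62 ≡ 372;  97^93 ≡ 104;  97^124 ≡ 1.
Smallest exponent giving 1 is 124.

124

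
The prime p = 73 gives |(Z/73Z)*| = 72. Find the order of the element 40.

72

The order of 40 must divide p − 1 = 72 = 2^3 · 3^2.
Divisors: 1, 2, 3, 4, 6, 8, 9, 12, 18, 24, 36, 72.
Check each in increasing order: 40^1 ≡ 40;  40^2 ≡ 67;  40^3 ≡ 52;  40^4 ≡ 36;  40^6 ≡ 3;  40^8 ≡ 55;  40^9 ≡ 10;  40^12 ≡ 9;  40^18 ≡ 27;  40^24 ≡ 8;  40^36 ≡ 72;  40^72 ≡ 1.
Smallest exponent giving 1 is 72.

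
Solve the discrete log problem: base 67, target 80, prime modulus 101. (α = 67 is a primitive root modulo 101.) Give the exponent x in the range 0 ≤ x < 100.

Baby-step giant-step with m = ceil(sqrt(100)) = 10.
Baby table (67^j mod 101 for j=0..9):
  0:1  1:67  2:45  3:86  4:5  5:32  6:23  7:26
  8:25  9:59
Giant step factor: 67^(-10) ≡ 65 (mod 101).
Scan 80·65^i mod 101 for i = 0, 1, …:
  i=0: 80   i=1: 49   i=2: 54   i=3: 76
  i=4: 92   i=5: 21   i=6: 52   i=7: 47
  i=8: 25
Match at i=8, j=8: x = 8·10 + 8 = 88.

88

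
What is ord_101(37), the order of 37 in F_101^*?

25

The order of 37 must divide p − 1 = 100 = 2^2 · 5^2.
Divisors: 1, 2, 4, 5, 10, 20, 25, 50, 100.
Check each in increasing order: 37^1 ≡ 37;  37^2 ≡ 56;  37^4 ≡ 5;  37^5 ≡ 84;  37^10 ≡ 87;  37^20 ≡ 95;  37^25 ≡ 1.
Smallest exponent giving 1 is 25.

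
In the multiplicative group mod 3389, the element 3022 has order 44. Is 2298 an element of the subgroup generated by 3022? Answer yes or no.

2298 ∈ ⟨3022⟩ iff 2298^44 ≡ 1 (mod 3389), since |⟨3022⟩| = 44.
2298^44 mod 3389 = 1.
Since 1 = 1, 2298 lies in the subgroup.

yes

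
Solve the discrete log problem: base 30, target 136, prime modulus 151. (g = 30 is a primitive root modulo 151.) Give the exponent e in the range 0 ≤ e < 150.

Baby-step giant-step with m = ceil(sqrt(150)) = 13.
Baby table (30^j mod 151 for j=0..12):
  0:1  1:30  2:145  3:122  4:36  5:23  6:86  7:13
  8:88  9:73  10:76  11:15  12:148
Giant step factor: 30^(-13) ≡ 52 (mod 151).
Scan 136·52^i mod 151 for i = 0, 1, …:
  i=0: 136   i=1: 126   i=2: 59   i=3: 48
  i=4: 80   i=5: 83   i=6: 88
Match at i=6, j=8: e = 6·13 + 8 = 86.

86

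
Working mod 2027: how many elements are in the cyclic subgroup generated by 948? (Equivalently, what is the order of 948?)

2026

The order of 948 must divide p − 1 = 2026 = 2 · 1013.
Divisors: 1, 2, 1013, 2026.
Check each in increasing order: 948^1 ≡ 948;  948^2 ≡ 743;  948^1013 ≡ 2026;  948^2026 ≡ 1.
Smallest exponent giving 1 is 2026.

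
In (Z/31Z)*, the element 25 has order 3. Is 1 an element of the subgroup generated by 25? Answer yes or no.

⟨25⟩ has order 3; its elements mod 31 are {1, 5, 25}.
1 is in this set.

yes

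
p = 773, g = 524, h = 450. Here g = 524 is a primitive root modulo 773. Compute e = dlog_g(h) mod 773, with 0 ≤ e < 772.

Baby-step giant-step with m = ceil(sqrt(772)) = 28.
Baby table (524^j mod 773 for j=0..27):
  0:1  1:524  2:161  3:107  4:412  5:221  6:627  7:23
  8:457  9:611  10:142  11:200  12:445  13:507  14:529  15:462
  16:139  17:174  18:735  19:186  20:66  21:572  22:577  23:105
  24:137  25:672  26:413  27:745
Giant step factor: 524^(-28) ≡ 670 (mod 773).
Scan 450·670^i mod 773 for i = 0, 1, …:
  i=0: 450   i=1: 30   i=2: 2   i=3: 567
  i=4: 347   i=5: 590   i=6: 297   i=7: 329
  i=8: 125   i=9: 266     …   i=22: 345
  i=23: 23
Match at i=23, j=7: e = 23·28 + 7 = 651.

651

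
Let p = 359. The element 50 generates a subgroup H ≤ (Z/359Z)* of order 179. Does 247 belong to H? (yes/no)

247 ∈ ⟨50⟩ iff 247^179 ≡ 1 (mod 359), since |⟨50⟩| = 179.
247^179 mod 359 = 1.
Since 1 = 1, 247 lies in the subgroup.

yes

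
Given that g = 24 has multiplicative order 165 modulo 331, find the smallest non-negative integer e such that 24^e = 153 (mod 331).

54

Baby-step giant-step with m = ceil(sqrt(165)) = 13.
Baby table (24^j mod 331 for j=0..12):
  0:1  1:24  2:245  3:253  4:114  5:88  6:126  7:45
  8:87  9:102  10:131  11:165  12:319
Giant step factor: 24^(-13) ≡ 77 (mod 331).
Scan 153·77^i mod 331 for i = 0, 1, …:
  i=0: 153   i=1: 196   i=2: 197   i=3: 274
  i=4: 245
Match at i=4, j=2: e = 4·13 + 2 = 54.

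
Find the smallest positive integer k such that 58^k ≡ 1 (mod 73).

The order of 58 must divide p − 1 = 72 = 2^3 · 3^2.
Divisors: 1, 2, 3, 4, 6, 8, 9, 12, 18, 24, 36, 72.
Check each in increasing order: 58^1 ≡ 58;  58^2 ≡ 6;  58^3 ≡ 56;  58^4 ≡ 36;  58^6 ≡ 70;  58^8 ≡ 55;  58^9 ≡ 51;  58^12 ≡ 9;  58^18 ≡ 46;  58^24 ≡ 8;  58^36 ≡ 72;  58^72 ≡ 1.
Smallest exponent giving 1 is 72.

72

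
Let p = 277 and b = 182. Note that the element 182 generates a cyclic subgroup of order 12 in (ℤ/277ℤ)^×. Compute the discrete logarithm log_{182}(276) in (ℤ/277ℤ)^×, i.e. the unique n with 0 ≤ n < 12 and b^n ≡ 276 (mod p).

Successive powers of 182 modulo 277:
  182^0=1  182^1=182  182^2=161  182^3=217  182^4=160  182^5=35
  182^6=276
So 182^6 ≡ 276 (mod 277), giving n = 6.

6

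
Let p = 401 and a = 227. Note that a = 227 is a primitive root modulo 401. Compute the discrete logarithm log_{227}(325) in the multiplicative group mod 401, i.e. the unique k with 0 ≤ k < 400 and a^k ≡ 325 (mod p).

Baby-step giant-step with m = ceil(sqrt(400)) = 20.
Baby table (227^j mod 401 for j=0..19):
  0:1  1:227  2:201  3:314  4:301  5:157  6:351  7:279
  8:376  9:340  10:188  11:170  12:94  13:85  14:47  15:243
  16:224  17:322  18:112  19:161
Giant step factor: 227^(-20) ≡ 222 (mod 401).
Scan 325·222^i mod 401 for i = 0, 1, …:
  i=0: 325   i=1: 371   i=2: 157
Match at i=2, j=5: k = 2·20 + 5 = 45.

45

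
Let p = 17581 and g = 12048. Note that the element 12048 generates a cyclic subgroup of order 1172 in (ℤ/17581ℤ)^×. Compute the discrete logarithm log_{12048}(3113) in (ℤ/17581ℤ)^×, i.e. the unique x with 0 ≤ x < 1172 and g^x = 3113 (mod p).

119

Baby-step giant-step with m = ceil(sqrt(1172)) = 35.
Baby table (12048^j mod 17581 for j=0..34):
  0:1  1:12048  2:5568  3:11749  4:7321  5:17112  6:10570  7:8177
  8:10153  9:12327  10:8989  11:512  12:15226  13:2694  14:2786  15:3599
  16:6006  17:14473  18:2346  19:11941  20:17426  21:13727  22:16010  23:7329
  24:8010  25:2371  26:14264  27:15978  28:8575  29:5644  30:13185  31:8545
  32:13405  33:4374  34:7695
Giant step factor: 12048^(-35) ≡ 8122 (mod 17581).
Scan 3113·8122^i mod 17581 for i = 0, 1, …:
  i=0: 3113   i=1: 2308   i=2: 4230   i=3: 2786
Match at i=3, j=14: x = 3·35 + 14 = 119.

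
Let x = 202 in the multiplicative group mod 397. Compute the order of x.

198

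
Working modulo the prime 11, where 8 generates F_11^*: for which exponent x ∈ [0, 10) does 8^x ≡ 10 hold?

Successive powers of 8 modulo 11:
  8^0=1  8^1=8  8^2=9  8^3=6  8^4=4  8^5=10
So 8^5 ≡ 10 (mod 11), giving x = 5.

5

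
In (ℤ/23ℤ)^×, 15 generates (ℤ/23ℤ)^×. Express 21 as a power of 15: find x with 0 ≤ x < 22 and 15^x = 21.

15

Successive powers of 15 modulo 23:
  15^0=1  15^1=15  15^2=18  15^3=17  15^4=2  15^5=7
  15^6=13  15^7=11  15^8=4  15^9=14  15^10=3  15^11=22
  15^12=8  15^13=5  15^14=6  15^15=21
So 15^15 ≡ 21 (mod 23), giving x = 15.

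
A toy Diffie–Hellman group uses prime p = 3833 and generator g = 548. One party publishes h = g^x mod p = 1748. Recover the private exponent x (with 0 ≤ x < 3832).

Baby-step giant-step with m = ceil(sqrt(3832)) = 62.
Baby table (548^j mod 3833 for j=0..61):
  0:1  1:548  2:1330  3:570  4:1887  5:2999  6:2928  7:2350
  8:3745  9:1605  10:1783  11:3502  12:2596  13:565  14:2980  15:182
  16:78  17:581  18:249  19:2297  20:1532  21:109  22:2237  23:3149
  24:802  25:2534  26:1086  27:1013  28:3172  29:1907  30:2460  31:2697
  32:2251  33:3155  34:257  35:2848  36:673  37:836  38:2001  39:310
  40:1228  41:2169  42:382  43:2354  44:2104  45:3092  46:230  47:3384
  48:3093  49:778  50:881  51:3663  52:2665  53:47  54:2758  55:1182
  56:3792  57:530  58:2965  59:3461  60:3126  61:3530
Giant step factor: 548^(-62) ≡ 1868 (mod 3833).
Scan 1748·1868^i mod 3833 for i = 0, 1, …:
  i=0: 1748   i=1: 3381   i=2: 2757   i=3: 2357
  i=4: 2592   i=5: 777   i=6: 2562   i=7: 2232
  i=8: 2905   i=9: 2845   i=10: 1922   i=11: 2608
  i=12: 1
Match at i=12, j=0: x = 12·62 + 0 = 744.

744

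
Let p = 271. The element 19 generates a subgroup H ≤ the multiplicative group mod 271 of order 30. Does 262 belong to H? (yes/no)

yes

262 ∈ ⟨19⟩ iff 262^30 ≡ 1 (mod 271), since |⟨19⟩| = 30.
262^30 mod 271 = 1.
Since 1 = 1, 262 lies in the subgroup.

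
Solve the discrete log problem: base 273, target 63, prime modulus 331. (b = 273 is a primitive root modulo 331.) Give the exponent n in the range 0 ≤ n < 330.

169

Baby-step giant-step with m = ceil(sqrt(330)) = 19.
Baby table (273^j mod 331 for j=0..18):
  0:1  1:273  2:54  3:178  4:268  5:13  6:239  7:40
  8:328  9:174  10:169  11:128  12:189  13:292  14:276  15:211
  16:9  17:140  18:155
Giant step factor: 273^(-19) ≡ 306 (mod 331).
Scan 63·306^i mod 331 for i = 0, 1, …:
  i=0: 63   i=1: 80   i=2: 317   i=3: 19
  i=4: 187   i=5: 290   i=6: 32   i=7: 193
  i=8: 140
Match at i=8, j=17: n = 8·19 + 17 = 169.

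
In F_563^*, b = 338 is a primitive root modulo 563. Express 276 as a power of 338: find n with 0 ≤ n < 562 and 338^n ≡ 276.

198

Baby-step giant-step with m = ceil(sqrt(562)) = 24.
Baby table (338^j mod 563 for j=0..23):
  0:1  1:338  2:518  3:554  4:336  5:405  6:81  7:354
  8:296  9:397  10:192  11:151  12:368  13:524  14:330  15:66
  16:351  17:408  18:532  19:219  20:269  21:279  22:281  23:394
Giant step factor: 338^(-24) ≡ 513 (mod 563).
Scan 276·513^i mod 563 for i = 0, 1, …:
  i=0: 276   i=1: 275   i=2: 325   i=3: 77
  i=4: 91   i=5: 517   i=6: 48   i=7: 415
  i=8: 81
Match at i=8, j=6: n = 8·24 + 6 = 198.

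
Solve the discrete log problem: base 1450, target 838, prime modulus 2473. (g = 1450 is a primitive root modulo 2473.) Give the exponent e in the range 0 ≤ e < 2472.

Baby-step giant-step with m = ceil(sqrt(2472)) = 50.
Baby table (1450^j mod 2473 for j=0..49):
  0:1  1:1450  2:450  3:2101  4:2187  5:764  6:2369  7:53
  8:187  9:1593  10:68  11:2153  12:924  13:1907  14:336  15:19
  16:347  17:1131  18:351  19:1985  20:2151  21:497  22:1007  23:1080
  24:591  25:1292  26:1339  27:245  28:1611  29:1438  30:361  31:1647
  32:1705  33:1723  34:620  35:1301  36:2024  37:1822  38:736  39:1337
  40:2291  41:711  42:2182  43:933  44:119  45:1913  46:1617  47:246
  48:588  49:1888
Giant step factor: 1450^(-50) ≡ 1124 (mod 2473).
Scan 838·1124^i mod 2473 for i = 0, 1, …:
  i=0: 838   i=1: 2172   i=2: 477   i=3: 1980
  i=4: 2293   i=5: 466   i=6: 1981   i=7: 944
  i=8: 139   i=9: 437     …   i=43: 2251
  i=44: 245
Match at i=44, j=27: e = 44·50 + 27 = 2227.

2227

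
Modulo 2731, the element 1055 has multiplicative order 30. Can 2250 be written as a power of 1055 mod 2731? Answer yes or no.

yes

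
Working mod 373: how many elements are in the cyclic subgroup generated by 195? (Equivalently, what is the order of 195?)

372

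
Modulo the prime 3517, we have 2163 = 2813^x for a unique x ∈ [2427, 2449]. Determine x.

2435

Compute 2813^2427 mod 3517 = 3425, then multiply by 2813 repeatedly:
  2813^2427=3425  2813^2428=1462  2813^2429=1233  2813^2430=667  2813^2431=1710
  2813^2432=2491  2813^2433=1319  2813^2434=3429  2813^2435=2163
Found 2163 at exponent 2435.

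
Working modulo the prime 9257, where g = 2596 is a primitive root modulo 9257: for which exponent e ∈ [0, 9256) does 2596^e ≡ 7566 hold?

6282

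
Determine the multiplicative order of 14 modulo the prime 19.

18

The order of 14 must divide p − 1 = 18 = 2 · 3^2.
Divisors: 1, 2, 3, 6, 9, 18.
Check each in increasing order: 14^1 ≡ 14;  14^2 ≡ 6;  14^3 ≡ 8;  14^6 ≡ 7;  14^9 ≡ 18;  14^18 ≡ 1.
Smallest exponent giving 1 is 18.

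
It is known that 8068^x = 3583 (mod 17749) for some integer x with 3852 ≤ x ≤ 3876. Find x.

Compute 8068^3852 mod 17749 = 13143, then multiply by 8068 repeatedly:
  8068^3852=13143  8068^3853=5198  8068^3854=14326  8068^3855=680  8068^3856=1799
  8068^3857=13399  8068^3858=11722  8068^3859=6424  8068^3860=1752  8068^3861=6932
  8068^3862=277  8068^3863=16211  8068^3864=15716  8068^3865=15581  8068^3866=9090
  8068^3867=17001  8068^3868=17545  8068^3869=4785  8068^3870=1305  8068^3871=3583
Found 3583 at exponent 3871.

3871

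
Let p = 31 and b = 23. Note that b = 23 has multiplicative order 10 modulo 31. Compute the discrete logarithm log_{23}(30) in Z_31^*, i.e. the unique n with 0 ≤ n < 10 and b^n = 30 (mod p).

Successive powers of 23 modulo 31:
  23^0=1  23^1=23  23^2=2  23^3=15  23^4=4  23^5=30
So 23^5 ≡ 30 (mod 31), giving n = 5.

5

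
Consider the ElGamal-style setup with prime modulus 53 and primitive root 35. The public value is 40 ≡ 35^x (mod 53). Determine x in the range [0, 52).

46

Baby-step giant-step with m = ceil(sqrt(52)) = 8.
Baby table (35^j mod 53 for j=0..7):
  0:1  1:35  2:6  3:51  4:36  5:41  6:4  7:34
Giant step factor: 35^(-8) ≡ 42 (mod 53).
Scan 40·42^i mod 53 for i = 0, 1, …:
  i=0: 40   i=1: 37   i=2: 17   i=3: 25
  i=4: 43   i=5: 4
Match at i=5, j=6: x = 5·8 + 6 = 46.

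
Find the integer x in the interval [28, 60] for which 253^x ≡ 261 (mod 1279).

43

Compute 253^28 mod 1279 = 1175, then multiply by 253 repeatedly:
  253^28=1175  253^29=547  253^30=259  253^31=298  253^32=1212
  253^33=955  253^34=1163  253^35=69  253^36=830  253^37=234
  253^38=368  253^39=1016  253^40=1248  253^41=1110  253^42=729
  253^43=261
Found 261 at exponent 43.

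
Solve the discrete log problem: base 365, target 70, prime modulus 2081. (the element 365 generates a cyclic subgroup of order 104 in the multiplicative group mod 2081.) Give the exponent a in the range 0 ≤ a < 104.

87

Baby-step giant-step with m = ceil(sqrt(104)) = 11.
Baby table (365^j mod 2081 for j=0..10):
  0:1  1:365  2:41  3:398  4:1681  5:1751  6:248  7:1037
  8:1844  9:897  10:688
Giant step factor: 365^(-11) ≡ 712 (mod 2081).
Scan 70·712^i mod 2081 for i = 0, 1, …:
  i=0: 70   i=1: 1977   i=2: 868   i=3: 2040
  i=4: 2023   i=5: 324   i=6: 1778   i=7: 688
Match at i=7, j=10: a = 7·11 + 10 = 87.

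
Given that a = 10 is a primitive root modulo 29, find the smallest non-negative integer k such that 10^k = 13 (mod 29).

2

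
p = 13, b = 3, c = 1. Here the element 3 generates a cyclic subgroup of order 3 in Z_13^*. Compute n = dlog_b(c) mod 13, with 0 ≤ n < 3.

0

Successive powers of 3 modulo 13:
  3^0=1
So 3^0 ≡ 1 (mod 13), giving n = 0.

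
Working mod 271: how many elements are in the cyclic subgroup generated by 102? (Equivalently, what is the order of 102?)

The order of 102 must divide p − 1 = 270 = 2 · 3^3 · 5.
Divisors: 1, 2, 3, 5, 6, 9, 10, 15, 18, 27, 30, 45, 54, 90, 135, 270.
Check each in increasing order: 102^1 ≡ 102;  102^2 ≡ 106;  102^3 ≡ 243;  102^5 ≡ 13;  102^6 ≡ 242;  102^9 ≡ 270;  102^10 ≡ 169;  102^15 ≡ 29;  102^18 ≡ 1.
Smallest exponent giving 1 is 18.

18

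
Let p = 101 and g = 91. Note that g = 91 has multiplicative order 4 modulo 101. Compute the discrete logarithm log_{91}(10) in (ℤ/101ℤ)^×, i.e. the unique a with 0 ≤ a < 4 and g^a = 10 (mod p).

3

Successive powers of 91 modulo 101:
  91^0=1  91^1=91  91^2=100  91^3=10
So 91^3 ≡ 10 (mod 101), giving a = 3.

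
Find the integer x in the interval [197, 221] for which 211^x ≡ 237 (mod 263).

211

Compute 211^197 mod 263 = 29, then multiply by 211 repeatedly:
  211^197=29  211^198=70  211^199=42  211^200=183  211^201=215
  211^202=129  211^203=130  211^204=78  211^205=152  211^206=249
  211^207=202  211^208=16  211^209=220  211^210=132  211^211=237
Found 237 at exponent 211.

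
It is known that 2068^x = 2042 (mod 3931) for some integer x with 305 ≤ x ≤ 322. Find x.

Compute 2068^305 mod 3931 = 204, then multiply by 2068 repeatedly:
  2068^305=204  2068^306=1255  2068^307=880  2068^308=3718  2068^309=3719
  2068^310=1856  2068^311=1552  2068^312=1840  2068^313=3843  2068^314=2773
  2068^315=3166  2068^316=2173  2068^317=631  2068^318=3747  2068^319=795
  2068^320=902  2068^321=2042
Found 2042 at exponent 321.

321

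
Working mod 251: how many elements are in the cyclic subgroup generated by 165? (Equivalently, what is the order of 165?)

The order of 165 must divide p − 1 = 250 = 2 · 5^3.
Divisors: 1, 2, 5, 10, 25, 50, 125, 250.
Check each in increasing order: 165^1 ≡ 165;  165^2 ≡ 117;  165^5 ≡ 187;  165^10 ≡ 80;  165^25 ≡ 32;  165^50 ≡ 20;  165^125 ≡ 250;  165^250 ≡ 1.
Smallest exponent giving 1 is 250.

250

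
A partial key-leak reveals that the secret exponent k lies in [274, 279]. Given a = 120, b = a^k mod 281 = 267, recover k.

Compute 120^274 mod 281 = 267, then multiply by 120 repeatedly:
  120^274=267
Found 267 at exponent 274.

274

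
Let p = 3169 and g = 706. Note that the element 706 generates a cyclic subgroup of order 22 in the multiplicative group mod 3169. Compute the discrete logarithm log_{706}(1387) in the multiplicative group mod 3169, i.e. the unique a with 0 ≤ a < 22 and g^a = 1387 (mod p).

Successive powers of 706 modulo 3169:
  706^0=1  706^1=706  706^2=903  706^3=549  706^4=976  706^5=1383
  706^6=346  706^7=263  706^8=1876  706^9=2983  706^10=1782  706^11=3168
  706^12=2463  706^13=2266  706^14=2620  706^15=2193  706^16=1786  706^17=2823
  706^18=2906  706^19=1293  706^20=186  706^21=1387
So 706^21 ≡ 1387 (mod 3169), giving a = 21.

21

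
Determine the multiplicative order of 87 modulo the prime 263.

262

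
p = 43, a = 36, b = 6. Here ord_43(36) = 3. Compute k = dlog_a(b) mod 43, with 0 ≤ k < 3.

2

Successive powers of 36 modulo 43:
  36^0=1  36^1=36  36^2=6
So 36^2 ≡ 6 (mod 43), giving k = 2.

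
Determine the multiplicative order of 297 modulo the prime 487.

243

The order of 297 must divide p − 1 = 486 = 2 · 3^5.
Divisors: 1, 2, 3, 6, 9, 18, 27, 54, 81, 162, 243, 486.
Check each in increasing order: 297^1 ≡ 297;  297^2 ≡ 62;  297^3 ≡ 395;  297^6 ≡ 185;  297^9 ≡ 25;  297^18 ≡ 138;  297^27 ≡ 41;  297^54 ≡ 220;  297^81 ≡ 254;  297^162 ≡ 232;  297^243 ≡ 1.
Smallest exponent giving 1 is 243.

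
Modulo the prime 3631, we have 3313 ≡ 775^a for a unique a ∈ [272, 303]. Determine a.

Compute 775^272 mod 3631 = 2851, then multiply by 775 repeatedly:
  775^272=2851  775^273=1877  775^274=2275  775^275=2090  775^276=324
  775^277=561  775^278=2686  775^279=1087  775^280=33  775^281=158
  775^282=2627  775^283=2565  775^284=1718  775^285=2504  775^286=1646
  775^287=1169  775^288=1856  775^289=524  775^290=3059  775^291=3313
Found 3313 at exponent 291.

291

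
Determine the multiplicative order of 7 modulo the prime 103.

51

The order of 7 must divide p − 1 = 102 = 2 · 3 · 17.
Divisors: 1, 2, 3, 6, 17, 34, 51, 102.
Check each in increasing order: 7^1 ≡ 7;  7^2 ≡ 49;  7^3 ≡ 34;  7^6 ≡ 23;  7^17 ≡ 46;  7^34 ≡ 56;  7^51 ≡ 1.
Smallest exponent giving 1 is 51.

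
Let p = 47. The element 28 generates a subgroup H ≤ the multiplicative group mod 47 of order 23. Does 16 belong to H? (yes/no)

yes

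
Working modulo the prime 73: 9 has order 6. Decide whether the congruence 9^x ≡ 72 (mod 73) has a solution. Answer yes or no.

⟨9⟩ has order 6; its elements mod 73 are {1, 8, 9, 64, 65, 72}.
72 is in this set.

yes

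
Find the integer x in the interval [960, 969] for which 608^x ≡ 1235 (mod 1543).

Compute 608^960 mod 1543 = 1026, then multiply by 608 repeatedly:
  608^960=1026  608^961=436  608^962=1235
Found 1235 at exponent 962.

962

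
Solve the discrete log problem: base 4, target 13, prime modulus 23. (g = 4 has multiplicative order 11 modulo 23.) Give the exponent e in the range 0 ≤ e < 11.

Successive powers of 4 modulo 23:
  4^0=1  4^1=4  4^2=16  4^3=18  4^4=3  4^5=12
  4^6=2  4^7=8  4^8=9  4^9=13
So 4^9 ≡ 13 (mod 23), giving e = 9.

9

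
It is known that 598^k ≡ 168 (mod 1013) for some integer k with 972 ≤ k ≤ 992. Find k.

985

Compute 598^972 mod 1013 = 920, then multiply by 598 repeatedly:
  598^972=920  598^973=101  598^974=631  598^975=502  598^976=348
  598^977=439  598^978=155  598^979=507  598^980=299  598^981=514
  598^982=433  598^983=619  598^984=417  598^985=168
Found 168 at exponent 985.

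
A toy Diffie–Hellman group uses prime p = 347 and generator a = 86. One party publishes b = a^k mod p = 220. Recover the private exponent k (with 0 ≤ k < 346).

307

Baby-step giant-step with m = ceil(sqrt(346)) = 19.
Baby table (86^j mod 347 for j=0..18):
  0:1  1:86  2:109  3:5  4:83  5:198  6:25  7:68
  8:296  9:125  10:340  11:92  12:278  13:312  14:113  15:2
  16:172  17:218  18:10
Giant step factor: 86^(-19) ≡ 23 (mod 347).
Scan 220·23^i mod 347 for i = 0, 1, …:
  i=0: 220   i=1: 202   i=2: 135   i=3: 329
  i=4: 280   i=5: 194   i=6: 298   i=7: 261
  i=8: 104   i=9: 310     …   i=15: 136
  i=16: 5
Match at i=16, j=3: k = 16·19 + 3 = 307.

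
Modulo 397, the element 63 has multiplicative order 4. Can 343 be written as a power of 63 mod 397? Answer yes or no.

⟨63⟩ has order 4; its elements mod 397 are {1, 63, 334, 396}.
343 is not in this set.

no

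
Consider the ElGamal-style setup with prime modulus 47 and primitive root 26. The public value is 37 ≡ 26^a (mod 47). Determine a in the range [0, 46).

30

Baby-step giant-step with m = ceil(sqrt(46)) = 7.
Baby table (26^j mod 47 for j=0..6):
  0:1  1:26  2:18  3:45  4:42  5:11  6:4
Giant step factor: 26^(-7) ≡ 33 (mod 47).
Scan 37·33^i mod 47 for i = 0, 1, …:
  i=0: 37   i=1: 46   i=2: 14   i=3: 39
  i=4: 18
Match at i=4, j=2: a = 4·7 + 2 = 30.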